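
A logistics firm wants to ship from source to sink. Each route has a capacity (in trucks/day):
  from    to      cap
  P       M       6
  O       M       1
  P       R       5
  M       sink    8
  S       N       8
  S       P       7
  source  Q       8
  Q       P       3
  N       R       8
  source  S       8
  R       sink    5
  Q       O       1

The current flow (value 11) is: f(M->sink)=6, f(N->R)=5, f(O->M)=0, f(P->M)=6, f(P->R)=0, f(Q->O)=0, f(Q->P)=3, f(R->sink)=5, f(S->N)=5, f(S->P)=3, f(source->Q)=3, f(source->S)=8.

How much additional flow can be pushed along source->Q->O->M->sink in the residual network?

Residual capacities along the path: source->Q: 5, Q->O: 1, O->M: 1, M->sink: 2.
Minimum is 1.

1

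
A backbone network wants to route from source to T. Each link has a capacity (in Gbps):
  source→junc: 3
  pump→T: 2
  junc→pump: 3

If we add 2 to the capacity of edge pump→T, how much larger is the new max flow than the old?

1

Original max flow = 2.
After raising cap(pump→T), augmenting paths through that edge carry 1 more unit.
New max flow = 3. Increase = 1.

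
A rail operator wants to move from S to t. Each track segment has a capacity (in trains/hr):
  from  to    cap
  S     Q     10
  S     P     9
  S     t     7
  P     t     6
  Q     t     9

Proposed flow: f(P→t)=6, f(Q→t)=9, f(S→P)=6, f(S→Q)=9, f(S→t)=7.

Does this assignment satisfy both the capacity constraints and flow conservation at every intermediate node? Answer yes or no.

Yes

Every edge has 0 ≤ f(e) ≤ cap(e).
At each intermediate node, inflow equals outflow.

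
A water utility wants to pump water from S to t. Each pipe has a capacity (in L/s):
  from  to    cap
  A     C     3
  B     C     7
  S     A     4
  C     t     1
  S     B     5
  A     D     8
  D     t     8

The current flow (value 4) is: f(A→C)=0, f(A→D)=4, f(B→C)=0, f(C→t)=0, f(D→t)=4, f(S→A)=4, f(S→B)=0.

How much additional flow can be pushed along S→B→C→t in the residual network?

1

Residual capacities along the path: S→B: 5, B→C: 7, C→t: 1.
Minimum is 1.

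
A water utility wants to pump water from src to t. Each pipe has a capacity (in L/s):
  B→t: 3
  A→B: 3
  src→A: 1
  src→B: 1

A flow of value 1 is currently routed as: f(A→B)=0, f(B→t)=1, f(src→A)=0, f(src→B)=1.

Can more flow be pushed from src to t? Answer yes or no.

Residual path src→A→B→t has bottleneck 1 > 0.
Pushing 1 along it raises the flow to 2, so the given flow is not maximum.

Yes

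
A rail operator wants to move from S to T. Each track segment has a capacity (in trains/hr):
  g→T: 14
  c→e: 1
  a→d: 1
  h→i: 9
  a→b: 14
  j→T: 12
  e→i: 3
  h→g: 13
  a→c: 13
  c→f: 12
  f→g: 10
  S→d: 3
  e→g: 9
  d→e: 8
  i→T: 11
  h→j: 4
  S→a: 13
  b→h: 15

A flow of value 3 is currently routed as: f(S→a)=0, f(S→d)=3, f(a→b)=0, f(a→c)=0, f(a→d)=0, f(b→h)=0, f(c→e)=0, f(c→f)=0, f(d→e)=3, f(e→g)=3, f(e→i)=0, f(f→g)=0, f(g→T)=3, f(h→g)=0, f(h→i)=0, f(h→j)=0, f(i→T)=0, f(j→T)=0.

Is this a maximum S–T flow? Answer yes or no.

Residual path S→a→d→e→g→T has bottleneck 1 > 0.
Pushing 1 along it raises the flow to 4, so the given flow is not maximum.

No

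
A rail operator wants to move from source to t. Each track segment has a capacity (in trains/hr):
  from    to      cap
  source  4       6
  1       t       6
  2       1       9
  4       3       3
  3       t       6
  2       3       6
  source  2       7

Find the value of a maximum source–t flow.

10

Augment source→4→3→t: bottleneck 3. Total 3.
Augment source→2→3→t: bottleneck 3. Total 6.
Augment source→2→1→t: bottleneck 4. Total 10.
No augmenting path remains in the residual graph.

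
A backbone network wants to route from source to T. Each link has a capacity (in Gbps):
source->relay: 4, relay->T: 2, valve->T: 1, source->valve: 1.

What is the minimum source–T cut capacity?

Max flow = 3 (via 2 augmenting paths).
In the residual at optimum, the set reachable from source is {relay, source}.
Cut edges: source->valve (cap 1), relay->T (cap 2). Sum = 3.

3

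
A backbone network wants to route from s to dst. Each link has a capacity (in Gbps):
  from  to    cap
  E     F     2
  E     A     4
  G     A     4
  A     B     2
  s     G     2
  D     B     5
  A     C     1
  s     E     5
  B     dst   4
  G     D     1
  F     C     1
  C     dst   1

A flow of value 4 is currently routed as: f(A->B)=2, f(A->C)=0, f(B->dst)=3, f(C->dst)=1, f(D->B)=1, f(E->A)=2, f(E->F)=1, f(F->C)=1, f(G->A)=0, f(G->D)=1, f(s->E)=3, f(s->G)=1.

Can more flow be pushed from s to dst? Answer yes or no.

No

Residual reachable from s: {A, C, E, F, G, s}; dst is not reachable.
Saturated cut: G->D, A->B, C->dst with total capacity 4 = current flow value. Flow is maximum.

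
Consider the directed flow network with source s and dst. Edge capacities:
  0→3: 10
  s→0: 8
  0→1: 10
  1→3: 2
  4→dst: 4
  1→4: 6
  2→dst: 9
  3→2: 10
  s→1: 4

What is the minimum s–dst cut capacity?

12

Max flow = 12 (via 2 augmenting paths).
In the residual at optimum, the set reachable from s is {s}.
Cut edges: s→0 (cap 8), s→1 (cap 4). Sum = 12.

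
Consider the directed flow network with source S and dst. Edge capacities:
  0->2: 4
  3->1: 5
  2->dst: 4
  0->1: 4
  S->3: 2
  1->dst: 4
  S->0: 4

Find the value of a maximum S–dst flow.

Augment S->0->2->dst: bottleneck 4. Total 4.
Augment S->3->1->dst: bottleneck 2. Total 6.
No augmenting path remains in the residual graph.

6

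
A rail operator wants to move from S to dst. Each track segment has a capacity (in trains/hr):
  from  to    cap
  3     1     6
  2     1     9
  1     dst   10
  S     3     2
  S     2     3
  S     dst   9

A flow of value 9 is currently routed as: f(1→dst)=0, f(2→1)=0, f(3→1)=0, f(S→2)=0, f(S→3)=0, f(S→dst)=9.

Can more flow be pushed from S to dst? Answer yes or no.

Yes

Residual path S→3→1→dst has bottleneck 2 > 0.
Pushing 2 along it raises the flow to 11, so the given flow is not maximum.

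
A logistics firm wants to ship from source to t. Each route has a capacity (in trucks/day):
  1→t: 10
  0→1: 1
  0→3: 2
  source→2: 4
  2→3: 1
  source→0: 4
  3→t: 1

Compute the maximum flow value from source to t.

2

Augment source→0→1→t: bottleneck 1. Total 1.
Augment source→0→3→t: bottleneck 1. Total 2.
No augmenting path remains in the residual graph.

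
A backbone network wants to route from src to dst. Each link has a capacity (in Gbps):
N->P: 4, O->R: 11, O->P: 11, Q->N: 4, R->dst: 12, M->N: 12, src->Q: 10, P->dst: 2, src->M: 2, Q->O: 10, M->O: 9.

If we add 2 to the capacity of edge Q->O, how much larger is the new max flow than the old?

0

Original max flow = 12.
Edge Q->O does not cross the min cut (source side {src}), so extra capacity there cannot help.
New max flow = 12. Increase = 0.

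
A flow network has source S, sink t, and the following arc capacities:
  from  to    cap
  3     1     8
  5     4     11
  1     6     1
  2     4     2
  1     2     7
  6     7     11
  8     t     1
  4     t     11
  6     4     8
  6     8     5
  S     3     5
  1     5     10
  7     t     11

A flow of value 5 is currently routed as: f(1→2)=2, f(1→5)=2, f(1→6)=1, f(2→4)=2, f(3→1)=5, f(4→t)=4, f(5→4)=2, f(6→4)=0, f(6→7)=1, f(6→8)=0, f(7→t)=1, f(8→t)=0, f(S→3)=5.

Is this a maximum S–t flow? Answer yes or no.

Yes

Residual reachable from S: {S}; t is not reachable.
Saturated cut: S→3 with total capacity 5 = current flow value. Flow is maximum.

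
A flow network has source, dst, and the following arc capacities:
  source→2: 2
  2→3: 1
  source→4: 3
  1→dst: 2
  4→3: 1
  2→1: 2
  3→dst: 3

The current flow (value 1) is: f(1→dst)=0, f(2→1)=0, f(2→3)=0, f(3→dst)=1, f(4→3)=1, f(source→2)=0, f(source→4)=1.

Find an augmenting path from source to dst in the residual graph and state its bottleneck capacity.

source→2→3→dst, bottleneck 1

Residual along source→2→3→dst: source→2: 2, 2→3: 1, 3→dst: 2.
Bottleneck = min = 1.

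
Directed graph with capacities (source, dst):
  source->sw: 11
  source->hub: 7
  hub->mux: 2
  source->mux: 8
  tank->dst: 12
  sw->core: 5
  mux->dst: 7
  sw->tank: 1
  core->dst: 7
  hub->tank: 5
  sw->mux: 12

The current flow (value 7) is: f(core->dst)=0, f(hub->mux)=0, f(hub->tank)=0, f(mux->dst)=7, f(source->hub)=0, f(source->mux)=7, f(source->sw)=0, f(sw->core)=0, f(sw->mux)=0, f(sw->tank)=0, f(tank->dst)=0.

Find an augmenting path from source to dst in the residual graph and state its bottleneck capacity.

source->sw->tank->dst, bottleneck 1

Residual along source->sw->tank->dst: source->sw: 11, sw->tank: 1, tank->dst: 12.
Bottleneck = min = 1.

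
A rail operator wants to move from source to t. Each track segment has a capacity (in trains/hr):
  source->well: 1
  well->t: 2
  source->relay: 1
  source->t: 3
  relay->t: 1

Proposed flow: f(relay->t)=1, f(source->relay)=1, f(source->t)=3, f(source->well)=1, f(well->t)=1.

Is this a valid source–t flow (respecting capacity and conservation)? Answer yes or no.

Every edge has 0 ≤ f(e) ≤ cap(e).
At each intermediate node, inflow equals outflow.

Yes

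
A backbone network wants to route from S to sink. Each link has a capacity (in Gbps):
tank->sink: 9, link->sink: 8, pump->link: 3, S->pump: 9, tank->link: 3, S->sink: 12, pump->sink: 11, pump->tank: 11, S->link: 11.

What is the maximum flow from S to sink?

Augment S->sink: bottleneck 12. Total 12.
Augment S->pump->sink: bottleneck 9. Total 21.
Augment S->link->sink: bottleneck 8. Total 29.
No augmenting path remains in the residual graph.

29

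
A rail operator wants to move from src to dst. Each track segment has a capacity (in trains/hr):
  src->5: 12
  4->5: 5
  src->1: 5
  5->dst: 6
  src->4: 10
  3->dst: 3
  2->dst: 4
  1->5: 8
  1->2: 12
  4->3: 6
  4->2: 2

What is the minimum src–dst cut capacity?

13

Max flow = 13 (via 4 augmenting paths).
In the residual at optimum, the set reachable from src is {1, 2, 3, 4, 5, src}.
Cut edges: 3->dst (cap 3), 5->dst (cap 6), 2->dst (cap 4). Sum = 13.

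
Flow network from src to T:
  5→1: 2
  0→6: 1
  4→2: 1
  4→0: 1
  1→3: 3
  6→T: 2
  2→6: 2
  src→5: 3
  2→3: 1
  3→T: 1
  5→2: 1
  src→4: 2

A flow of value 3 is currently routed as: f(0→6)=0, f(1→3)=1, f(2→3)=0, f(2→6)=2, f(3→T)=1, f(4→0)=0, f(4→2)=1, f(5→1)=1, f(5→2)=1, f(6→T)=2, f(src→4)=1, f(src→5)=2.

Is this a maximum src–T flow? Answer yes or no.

Residual reachable from src: {0, 1, 2, 3, 4, 5, 6, src}; T is not reachable.
Saturated cut: 3→T, 6→T with total capacity 3 = current flow value. Flow is maximum.

Yes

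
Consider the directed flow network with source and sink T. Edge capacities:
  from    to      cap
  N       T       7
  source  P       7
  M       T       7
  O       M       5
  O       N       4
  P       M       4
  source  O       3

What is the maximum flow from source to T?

Augment source→O→N→T: bottleneck 3. Total 3.
Augment source→P→M→T: bottleneck 4. Total 7.
No augmenting path remains in the residual graph.

7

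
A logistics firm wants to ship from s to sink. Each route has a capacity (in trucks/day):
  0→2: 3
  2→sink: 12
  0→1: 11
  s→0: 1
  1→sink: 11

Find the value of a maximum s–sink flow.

1

Augment s→0→1→sink: bottleneck 1. Total 1.
No augmenting path remains in the residual graph.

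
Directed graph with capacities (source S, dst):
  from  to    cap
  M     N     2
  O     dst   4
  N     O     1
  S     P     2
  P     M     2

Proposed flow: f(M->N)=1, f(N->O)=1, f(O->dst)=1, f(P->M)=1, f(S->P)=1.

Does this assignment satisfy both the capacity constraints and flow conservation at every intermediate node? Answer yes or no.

Every edge has 0 ≤ f(e) ≤ cap(e).
At each intermediate node, inflow equals outflow.

Yes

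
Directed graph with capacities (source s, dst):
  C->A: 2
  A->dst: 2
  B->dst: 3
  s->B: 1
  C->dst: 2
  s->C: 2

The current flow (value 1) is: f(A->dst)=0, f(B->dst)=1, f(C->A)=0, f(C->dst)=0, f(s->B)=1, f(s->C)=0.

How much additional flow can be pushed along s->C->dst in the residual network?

2

Residual capacities along the path: s->C: 2, C->dst: 2.
Minimum is 2.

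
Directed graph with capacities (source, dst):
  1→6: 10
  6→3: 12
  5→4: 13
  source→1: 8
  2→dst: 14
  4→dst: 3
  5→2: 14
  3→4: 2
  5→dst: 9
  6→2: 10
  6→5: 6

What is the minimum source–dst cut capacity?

8

Max flow = 8 (via 2 augmenting paths).
In the residual at optimum, the set reachable from source is {source}.
Cut edges: source→1 (cap 8). Sum = 8.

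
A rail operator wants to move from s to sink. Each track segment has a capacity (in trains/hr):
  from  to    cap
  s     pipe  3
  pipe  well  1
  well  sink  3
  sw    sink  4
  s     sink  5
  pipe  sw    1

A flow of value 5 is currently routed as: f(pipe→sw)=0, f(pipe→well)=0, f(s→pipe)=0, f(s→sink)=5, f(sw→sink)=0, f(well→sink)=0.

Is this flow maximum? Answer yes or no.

Residual path s→pipe→well→sink has bottleneck 1 > 0.
Pushing 1 along it raises the flow to 6, so the given flow is not maximum.

No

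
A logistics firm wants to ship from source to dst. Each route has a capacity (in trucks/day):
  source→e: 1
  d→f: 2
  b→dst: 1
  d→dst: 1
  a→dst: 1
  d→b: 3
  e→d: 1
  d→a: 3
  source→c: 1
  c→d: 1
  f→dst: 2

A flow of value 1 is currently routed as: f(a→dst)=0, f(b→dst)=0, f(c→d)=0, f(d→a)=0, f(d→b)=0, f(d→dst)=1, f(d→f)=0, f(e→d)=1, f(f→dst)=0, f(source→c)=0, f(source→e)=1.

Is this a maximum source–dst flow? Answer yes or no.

Residual path source→c→d→f→dst has bottleneck 1 > 0.
Pushing 1 along it raises the flow to 2, so the given flow is not maximum.

No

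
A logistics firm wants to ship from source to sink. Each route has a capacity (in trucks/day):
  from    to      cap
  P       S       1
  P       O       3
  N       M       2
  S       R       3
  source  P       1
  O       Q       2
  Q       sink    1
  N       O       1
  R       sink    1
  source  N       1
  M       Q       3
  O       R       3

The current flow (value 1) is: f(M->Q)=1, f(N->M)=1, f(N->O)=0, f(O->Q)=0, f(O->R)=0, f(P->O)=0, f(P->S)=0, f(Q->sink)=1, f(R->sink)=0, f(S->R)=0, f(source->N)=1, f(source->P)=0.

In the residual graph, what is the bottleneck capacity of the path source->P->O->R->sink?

1

Residual capacities along the path: source->P: 1, P->O: 3, O->R: 3, R->sink: 1.
Minimum is 1.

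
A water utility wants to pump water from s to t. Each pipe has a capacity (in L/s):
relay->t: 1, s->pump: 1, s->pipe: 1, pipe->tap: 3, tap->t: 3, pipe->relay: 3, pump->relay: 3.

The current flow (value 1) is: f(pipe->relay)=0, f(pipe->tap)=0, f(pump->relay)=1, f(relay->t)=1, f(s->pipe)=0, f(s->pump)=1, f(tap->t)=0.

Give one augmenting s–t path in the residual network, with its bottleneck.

Residual along s->pipe->tap->t: s->pipe: 1, pipe->tap: 3, tap->t: 3.
Bottleneck = min = 1.

s->pipe->tap->t, bottleneck 1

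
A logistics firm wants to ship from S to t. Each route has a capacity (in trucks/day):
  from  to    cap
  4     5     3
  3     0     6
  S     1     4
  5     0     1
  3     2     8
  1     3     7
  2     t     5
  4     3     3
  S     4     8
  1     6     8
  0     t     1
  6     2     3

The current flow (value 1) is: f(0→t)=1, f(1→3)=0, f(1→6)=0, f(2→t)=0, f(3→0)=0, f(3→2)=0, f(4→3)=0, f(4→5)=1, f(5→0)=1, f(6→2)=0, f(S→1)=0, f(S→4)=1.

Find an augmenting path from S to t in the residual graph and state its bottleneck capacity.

Residual along S→4→3→2→t: S→4: 7, 4→3: 3, 3→2: 8, 2→t: 5.
Bottleneck = min = 3.

S→4→3→2→t, bottleneck 3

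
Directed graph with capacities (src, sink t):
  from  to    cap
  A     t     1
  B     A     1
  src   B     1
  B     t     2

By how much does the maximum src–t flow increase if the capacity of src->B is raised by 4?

Original max flow = 1.
After raising cap(src->B), augmenting paths through that edge carry 2 more units.
New max flow = 3. Increase = 2.

2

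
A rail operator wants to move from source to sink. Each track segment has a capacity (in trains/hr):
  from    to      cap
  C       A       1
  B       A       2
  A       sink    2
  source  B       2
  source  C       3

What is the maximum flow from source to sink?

Augment source->B->A->sink: bottleneck 2. Total 2.
No augmenting path remains in the residual graph.

2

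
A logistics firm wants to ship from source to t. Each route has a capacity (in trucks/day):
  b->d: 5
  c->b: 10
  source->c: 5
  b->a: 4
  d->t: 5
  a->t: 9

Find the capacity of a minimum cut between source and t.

Max flow = 5 (via 2 augmenting paths).
In the residual at optimum, the set reachable from source is {source}.
Cut edges: source->c (cap 5). Sum = 5.

5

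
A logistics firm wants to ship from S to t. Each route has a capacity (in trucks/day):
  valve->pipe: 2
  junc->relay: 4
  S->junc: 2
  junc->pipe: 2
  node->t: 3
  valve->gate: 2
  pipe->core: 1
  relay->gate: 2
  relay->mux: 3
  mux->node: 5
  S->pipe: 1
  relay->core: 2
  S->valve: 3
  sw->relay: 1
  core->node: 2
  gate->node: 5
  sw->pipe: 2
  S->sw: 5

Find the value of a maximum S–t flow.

Augment S->valve->gate->node->t: bottleneck 2. Total 2.
Augment S->pipe->core->node->t: bottleneck 1. Total 3.
No augmenting path remains in the residual graph.

3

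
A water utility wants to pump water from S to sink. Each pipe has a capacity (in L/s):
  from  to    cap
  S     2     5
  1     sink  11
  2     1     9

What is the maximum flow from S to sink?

Augment S->2->1->sink: bottleneck 5. Total 5.
No augmenting path remains in the residual graph.

5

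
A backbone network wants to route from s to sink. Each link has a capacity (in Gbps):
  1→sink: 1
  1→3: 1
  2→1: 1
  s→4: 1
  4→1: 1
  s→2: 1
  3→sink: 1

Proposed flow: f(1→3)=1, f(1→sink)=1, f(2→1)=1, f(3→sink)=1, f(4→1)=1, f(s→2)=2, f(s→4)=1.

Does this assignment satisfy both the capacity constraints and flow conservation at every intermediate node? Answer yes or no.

No

Capacity violated on s→2: flow 2 > capacity 1.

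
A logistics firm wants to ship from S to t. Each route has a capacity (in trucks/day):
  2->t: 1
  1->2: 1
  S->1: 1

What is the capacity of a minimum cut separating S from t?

1

Max flow = 1 (via 1 augmenting path).
In the residual at optimum, the set reachable from S is {S}.
Cut edges: S->1 (cap 1). Sum = 1.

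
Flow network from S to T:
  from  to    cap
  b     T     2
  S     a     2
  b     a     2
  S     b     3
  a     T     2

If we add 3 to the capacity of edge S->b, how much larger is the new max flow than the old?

Original max flow = 4.
Edge S->b does not cross the min cut (source side {S, a, b}), so extra capacity there cannot help.
New max flow = 4. Increase = 0.

0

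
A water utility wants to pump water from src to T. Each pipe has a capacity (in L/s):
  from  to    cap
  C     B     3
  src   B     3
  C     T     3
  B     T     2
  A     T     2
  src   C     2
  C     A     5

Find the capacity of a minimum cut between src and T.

Max flow = 4 (via 2 augmenting paths).
In the residual at optimum, the set reachable from src is {B, src}.
Cut edges: src->C (cap 2), B->T (cap 2). Sum = 4.

4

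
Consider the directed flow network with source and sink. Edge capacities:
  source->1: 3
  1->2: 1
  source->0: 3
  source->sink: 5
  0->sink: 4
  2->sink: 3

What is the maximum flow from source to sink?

9

Augment source->sink: bottleneck 5. Total 5.
Augment source->0->sink: bottleneck 3. Total 8.
Augment source->1->2->sink: bottleneck 1. Total 9.
No augmenting path remains in the residual graph.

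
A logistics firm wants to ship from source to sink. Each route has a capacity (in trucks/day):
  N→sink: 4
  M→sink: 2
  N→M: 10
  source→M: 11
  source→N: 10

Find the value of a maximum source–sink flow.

Augment source→N→sink: bottleneck 4. Total 4.
Augment source→M→sink: bottleneck 2. Total 6.
No augmenting path remains in the residual graph.

6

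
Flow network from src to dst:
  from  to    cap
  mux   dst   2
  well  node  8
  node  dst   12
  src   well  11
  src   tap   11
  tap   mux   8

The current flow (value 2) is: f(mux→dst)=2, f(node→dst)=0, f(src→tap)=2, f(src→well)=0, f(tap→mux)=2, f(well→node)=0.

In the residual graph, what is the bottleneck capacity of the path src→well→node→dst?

8

Residual capacities along the path: src→well: 11, well→node: 8, node→dst: 12.
Minimum is 8.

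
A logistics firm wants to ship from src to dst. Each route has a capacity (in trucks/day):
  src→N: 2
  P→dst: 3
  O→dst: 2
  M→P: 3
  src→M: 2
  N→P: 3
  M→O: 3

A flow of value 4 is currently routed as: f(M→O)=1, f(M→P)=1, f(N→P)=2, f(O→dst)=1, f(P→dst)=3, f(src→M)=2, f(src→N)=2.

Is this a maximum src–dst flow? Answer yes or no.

Yes

Residual reachable from src: {src}; dst is not reachable.
Saturated cut: src→N, src→M with total capacity 4 = current flow value. Flow is maximum.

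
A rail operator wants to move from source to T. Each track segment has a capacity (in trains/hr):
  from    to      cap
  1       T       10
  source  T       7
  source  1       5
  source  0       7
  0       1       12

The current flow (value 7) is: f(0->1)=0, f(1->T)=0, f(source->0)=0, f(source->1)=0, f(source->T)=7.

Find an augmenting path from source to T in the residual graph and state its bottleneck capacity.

source->1->T, bottleneck 5

Residual along source->1->T: source->1: 5, 1->T: 10.
Bottleneck = min = 5.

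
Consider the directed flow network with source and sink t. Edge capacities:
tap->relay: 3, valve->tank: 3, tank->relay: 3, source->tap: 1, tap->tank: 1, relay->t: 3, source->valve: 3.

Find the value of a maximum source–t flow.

Augment source->tap->relay->t: bottleneck 1. Total 1.
Augment source->valve->tank->relay->t: bottleneck 2. Total 3.
No augmenting path remains in the residual graph.

3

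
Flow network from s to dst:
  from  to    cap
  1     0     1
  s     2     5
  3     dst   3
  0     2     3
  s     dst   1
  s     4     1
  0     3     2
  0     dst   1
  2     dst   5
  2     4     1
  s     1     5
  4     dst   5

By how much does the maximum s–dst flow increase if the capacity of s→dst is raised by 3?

3

Original max flow = 8.
After raising cap(s→dst), augmenting paths through that edge carry 3 more units.
New max flow = 11. Increase = 3.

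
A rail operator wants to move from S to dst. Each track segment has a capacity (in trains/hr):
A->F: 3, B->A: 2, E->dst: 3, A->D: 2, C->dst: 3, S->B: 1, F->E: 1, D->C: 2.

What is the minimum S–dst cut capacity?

Max flow = 1 (via 1 augmenting path).
In the residual at optimum, the set reachable from S is {S}.
Cut edges: S->B (cap 1). Sum = 1.

1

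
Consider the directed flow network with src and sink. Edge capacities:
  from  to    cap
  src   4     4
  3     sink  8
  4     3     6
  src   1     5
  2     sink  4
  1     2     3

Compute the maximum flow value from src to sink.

7

Augment src->1->2->sink: bottleneck 3. Total 3.
Augment src->4->3->sink: bottleneck 4. Total 7.
No augmenting path remains in the residual graph.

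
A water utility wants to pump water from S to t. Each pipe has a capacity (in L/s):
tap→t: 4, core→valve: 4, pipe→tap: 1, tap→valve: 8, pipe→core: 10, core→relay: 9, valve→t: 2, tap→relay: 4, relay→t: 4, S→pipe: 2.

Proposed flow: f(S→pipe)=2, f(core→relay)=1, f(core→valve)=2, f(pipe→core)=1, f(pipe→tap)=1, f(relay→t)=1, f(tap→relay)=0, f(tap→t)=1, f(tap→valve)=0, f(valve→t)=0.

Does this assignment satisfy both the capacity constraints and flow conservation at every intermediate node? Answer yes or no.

No

Conservation fails at core: inflow 1 ≠ outflow 3.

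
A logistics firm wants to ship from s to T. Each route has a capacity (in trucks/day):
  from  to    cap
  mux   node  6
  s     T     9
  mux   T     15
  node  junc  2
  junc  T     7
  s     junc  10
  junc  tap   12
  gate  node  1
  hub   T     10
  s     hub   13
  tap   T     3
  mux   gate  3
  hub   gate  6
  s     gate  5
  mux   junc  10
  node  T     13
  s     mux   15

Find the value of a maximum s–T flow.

Augment s→T: bottleneck 9. Total 9.
Augment s→mux→T: bottleneck 15. Total 24.
Augment s→hub→T: bottleneck 10. Total 34.
Augment s→junc→T: bottleneck 7. Total 41.
Augment s→gate→node→T: bottleneck 1. Total 42.
Augment s→junc→tap→T: bottleneck 3. Total 45.
No augmenting path remains in the residual graph.

45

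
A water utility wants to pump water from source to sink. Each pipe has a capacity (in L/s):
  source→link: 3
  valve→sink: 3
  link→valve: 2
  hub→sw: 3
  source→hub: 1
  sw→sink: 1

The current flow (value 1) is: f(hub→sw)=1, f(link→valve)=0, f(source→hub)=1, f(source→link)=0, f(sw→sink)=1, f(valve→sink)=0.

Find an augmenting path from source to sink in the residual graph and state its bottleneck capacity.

Residual along source→link→valve→sink: source→link: 3, link→valve: 2, valve→sink: 3.
Bottleneck = min = 2.

source→link→valve→sink, bottleneck 2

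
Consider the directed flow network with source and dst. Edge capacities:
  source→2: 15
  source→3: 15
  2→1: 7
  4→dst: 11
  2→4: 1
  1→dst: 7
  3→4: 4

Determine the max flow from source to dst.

Augment source→2→1→dst: bottleneck 7. Total 7.
Augment source→2→4→dst: bottleneck 1. Total 8.
Augment source→3→4→dst: bottleneck 4. Total 12.
No augmenting path remains in the residual graph.

12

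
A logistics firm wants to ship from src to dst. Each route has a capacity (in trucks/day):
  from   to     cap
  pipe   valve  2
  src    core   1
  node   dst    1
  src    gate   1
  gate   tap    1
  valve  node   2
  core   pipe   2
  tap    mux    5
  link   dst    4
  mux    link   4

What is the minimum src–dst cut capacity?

Max flow = 2 (via 2 augmenting paths).
In the residual at optimum, the set reachable from src is {src}.
Cut edges: src->gate (cap 1), src->core (cap 1). Sum = 2.

2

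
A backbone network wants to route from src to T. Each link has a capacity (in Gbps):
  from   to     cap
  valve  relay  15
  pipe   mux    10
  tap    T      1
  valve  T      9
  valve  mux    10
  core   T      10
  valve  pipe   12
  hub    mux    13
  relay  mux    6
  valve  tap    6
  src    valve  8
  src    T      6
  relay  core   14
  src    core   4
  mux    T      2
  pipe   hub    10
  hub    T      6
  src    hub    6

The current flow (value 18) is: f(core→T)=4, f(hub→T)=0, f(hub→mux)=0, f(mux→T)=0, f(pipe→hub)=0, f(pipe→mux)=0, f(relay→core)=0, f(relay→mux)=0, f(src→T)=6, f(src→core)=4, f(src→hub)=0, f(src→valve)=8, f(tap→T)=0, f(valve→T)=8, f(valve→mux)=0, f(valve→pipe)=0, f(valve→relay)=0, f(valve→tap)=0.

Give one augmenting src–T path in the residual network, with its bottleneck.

src→hub→T, bottleneck 6

Residual along src→hub→T: src→hub: 6, hub→T: 6.
Bottleneck = min = 6.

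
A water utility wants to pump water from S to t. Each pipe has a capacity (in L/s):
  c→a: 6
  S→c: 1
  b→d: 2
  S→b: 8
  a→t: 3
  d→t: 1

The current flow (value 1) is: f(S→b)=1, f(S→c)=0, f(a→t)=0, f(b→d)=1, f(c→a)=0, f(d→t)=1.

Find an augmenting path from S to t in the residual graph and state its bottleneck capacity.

S→c→a→t, bottleneck 1

Residual along S→c→a→t: S→c: 1, c→a: 6, a→t: 3.
Bottleneck = min = 1.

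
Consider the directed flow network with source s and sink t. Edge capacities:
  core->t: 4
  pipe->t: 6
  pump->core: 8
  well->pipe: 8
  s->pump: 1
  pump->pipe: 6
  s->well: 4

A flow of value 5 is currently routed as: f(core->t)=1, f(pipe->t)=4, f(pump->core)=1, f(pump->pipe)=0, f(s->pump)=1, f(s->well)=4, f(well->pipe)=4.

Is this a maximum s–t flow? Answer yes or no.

Residual reachable from s: {s}; t is not reachable.
Saturated cut: s->pump, s->well with total capacity 5 = current flow value. Flow is maximum.

Yes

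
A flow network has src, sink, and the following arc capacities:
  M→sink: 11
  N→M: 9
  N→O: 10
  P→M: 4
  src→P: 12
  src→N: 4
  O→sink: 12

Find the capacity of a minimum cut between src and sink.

8

Max flow = 8 (via 2 augmenting paths).
In the residual at optimum, the set reachable from src is {P, src}.
Cut edges: src→N (cap 4), P→M (cap 4). Sum = 8.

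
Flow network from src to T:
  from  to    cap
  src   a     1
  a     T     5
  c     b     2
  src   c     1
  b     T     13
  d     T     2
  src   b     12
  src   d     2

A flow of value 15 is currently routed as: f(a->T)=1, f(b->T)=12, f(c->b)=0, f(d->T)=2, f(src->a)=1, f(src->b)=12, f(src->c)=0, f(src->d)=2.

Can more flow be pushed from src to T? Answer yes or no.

Residual path src->c->b->T has bottleneck 1 > 0.
Pushing 1 along it raises the flow to 16, so the given flow is not maximum.

Yes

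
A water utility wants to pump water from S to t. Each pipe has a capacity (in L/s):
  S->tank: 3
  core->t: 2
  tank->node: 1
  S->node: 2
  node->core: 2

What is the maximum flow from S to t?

2

Augment S->node->core->t: bottleneck 2. Total 2.
No augmenting path remains in the residual graph.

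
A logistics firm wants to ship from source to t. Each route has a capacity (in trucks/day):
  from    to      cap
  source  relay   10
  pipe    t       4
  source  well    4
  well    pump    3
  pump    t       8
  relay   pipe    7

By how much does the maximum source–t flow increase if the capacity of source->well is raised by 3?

Original max flow = 7.
Edge source->well does not cross the min cut (source side {pipe, relay, source, well}), so extra capacity there cannot help.
New max flow = 7. Increase = 0.

0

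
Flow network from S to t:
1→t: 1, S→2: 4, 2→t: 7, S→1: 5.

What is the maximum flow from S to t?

Augment S→2→t: bottleneck 4. Total 4.
Augment S→1→t: bottleneck 1. Total 5.
No augmenting path remains in the residual graph.

5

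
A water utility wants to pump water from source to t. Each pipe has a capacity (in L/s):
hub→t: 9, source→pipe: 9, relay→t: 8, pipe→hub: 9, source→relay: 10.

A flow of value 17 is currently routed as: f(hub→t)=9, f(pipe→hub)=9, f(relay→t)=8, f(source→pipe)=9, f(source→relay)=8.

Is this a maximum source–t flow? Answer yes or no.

Residual reachable from source: {relay, source}; t is not reachable.
Saturated cut: source→pipe, relay→t with total capacity 17 = current flow value. Flow is maximum.

Yes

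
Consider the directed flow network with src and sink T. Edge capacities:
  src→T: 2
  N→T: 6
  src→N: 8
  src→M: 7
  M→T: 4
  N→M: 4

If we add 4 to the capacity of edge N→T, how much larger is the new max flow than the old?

Original max flow = 12.
After raising cap(N→T), augmenting paths through that edge carry 2 more units.
New max flow = 14. Increase = 2.

2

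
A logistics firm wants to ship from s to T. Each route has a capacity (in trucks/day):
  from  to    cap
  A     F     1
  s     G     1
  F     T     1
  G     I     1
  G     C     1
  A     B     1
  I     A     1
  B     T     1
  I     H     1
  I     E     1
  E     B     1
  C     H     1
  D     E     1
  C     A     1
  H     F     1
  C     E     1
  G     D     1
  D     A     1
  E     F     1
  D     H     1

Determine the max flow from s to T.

1

Augment s→G→C→A→B→T: bottleneck 1. Total 1.
No augmenting path remains in the residual graph.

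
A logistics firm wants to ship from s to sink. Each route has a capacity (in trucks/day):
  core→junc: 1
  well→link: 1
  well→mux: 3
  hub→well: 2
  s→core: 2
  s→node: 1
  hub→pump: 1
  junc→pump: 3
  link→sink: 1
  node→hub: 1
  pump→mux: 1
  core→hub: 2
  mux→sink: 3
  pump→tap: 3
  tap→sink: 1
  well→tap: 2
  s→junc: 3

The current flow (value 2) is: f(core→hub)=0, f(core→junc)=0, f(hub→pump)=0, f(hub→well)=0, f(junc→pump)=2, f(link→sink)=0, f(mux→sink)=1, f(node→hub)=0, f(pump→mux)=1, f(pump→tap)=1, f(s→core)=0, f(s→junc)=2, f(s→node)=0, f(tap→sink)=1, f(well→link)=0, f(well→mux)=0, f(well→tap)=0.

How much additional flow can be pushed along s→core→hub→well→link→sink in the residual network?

1

Residual capacities along the path: s→core: 2, core→hub: 2, hub→well: 2, well→link: 1, link→sink: 1.
Minimum is 1.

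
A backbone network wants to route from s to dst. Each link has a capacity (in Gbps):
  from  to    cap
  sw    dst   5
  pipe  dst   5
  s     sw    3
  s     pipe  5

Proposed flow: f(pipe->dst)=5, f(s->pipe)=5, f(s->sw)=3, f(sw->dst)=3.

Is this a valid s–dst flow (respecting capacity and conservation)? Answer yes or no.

Yes

Every edge has 0 ≤ f(e) ≤ cap(e).
At each intermediate node, inflow equals outflow.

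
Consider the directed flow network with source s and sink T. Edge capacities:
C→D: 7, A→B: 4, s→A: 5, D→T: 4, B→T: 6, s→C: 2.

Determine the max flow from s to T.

6

Augment s→C→D→T: bottleneck 2. Total 2.
Augment s→A→B→T: bottleneck 4. Total 6.
No augmenting path remains in the residual graph.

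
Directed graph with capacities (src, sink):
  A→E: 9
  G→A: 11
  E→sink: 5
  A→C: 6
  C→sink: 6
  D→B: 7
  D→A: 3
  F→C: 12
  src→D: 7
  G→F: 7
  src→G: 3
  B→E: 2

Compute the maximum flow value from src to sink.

Augment src→D→B→E→sink: bottleneck 2. Total 2.
Augment src→D→A→E→sink: bottleneck 3. Total 5.
Augment src→G→A→C→sink: bottleneck 3. Total 8.
No augmenting path remains in the residual graph.

8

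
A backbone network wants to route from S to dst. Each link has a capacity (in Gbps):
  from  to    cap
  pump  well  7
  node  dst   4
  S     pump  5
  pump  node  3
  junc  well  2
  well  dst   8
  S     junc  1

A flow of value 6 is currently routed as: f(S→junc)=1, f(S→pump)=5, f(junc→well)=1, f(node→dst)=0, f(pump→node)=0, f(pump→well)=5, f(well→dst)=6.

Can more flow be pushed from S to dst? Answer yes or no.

No

Residual reachable from S: {S}; dst is not reachable.
Saturated cut: S→junc, S→pump with total capacity 6 = current flow value. Flow is maximum.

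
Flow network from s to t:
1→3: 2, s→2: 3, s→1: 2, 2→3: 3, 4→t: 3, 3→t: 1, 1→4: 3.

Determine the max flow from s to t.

3

Augment s→1→4→t: bottleneck 2. Total 2.
Augment s→2→3→t: bottleneck 1. Total 3.
No augmenting path remains in the residual graph.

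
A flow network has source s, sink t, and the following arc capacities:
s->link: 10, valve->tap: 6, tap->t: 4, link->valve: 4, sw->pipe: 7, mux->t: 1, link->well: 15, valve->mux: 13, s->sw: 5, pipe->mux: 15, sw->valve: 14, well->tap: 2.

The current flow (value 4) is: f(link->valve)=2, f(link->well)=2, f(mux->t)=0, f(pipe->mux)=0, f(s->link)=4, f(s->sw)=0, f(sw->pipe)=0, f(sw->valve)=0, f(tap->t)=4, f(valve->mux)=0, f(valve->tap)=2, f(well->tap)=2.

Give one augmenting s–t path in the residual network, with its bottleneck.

Residual along s->link->valve->mux->t: s->link: 6, link->valve: 2, valve->mux: 13, mux->t: 1.
Bottleneck = min = 1.

s->link->valve->mux->t, bottleneck 1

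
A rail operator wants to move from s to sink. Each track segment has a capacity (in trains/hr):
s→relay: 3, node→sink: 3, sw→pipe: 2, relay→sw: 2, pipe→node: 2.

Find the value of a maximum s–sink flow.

Augment s→relay→sw→pipe→node→sink: bottleneck 2. Total 2.
No augmenting path remains in the residual graph.

2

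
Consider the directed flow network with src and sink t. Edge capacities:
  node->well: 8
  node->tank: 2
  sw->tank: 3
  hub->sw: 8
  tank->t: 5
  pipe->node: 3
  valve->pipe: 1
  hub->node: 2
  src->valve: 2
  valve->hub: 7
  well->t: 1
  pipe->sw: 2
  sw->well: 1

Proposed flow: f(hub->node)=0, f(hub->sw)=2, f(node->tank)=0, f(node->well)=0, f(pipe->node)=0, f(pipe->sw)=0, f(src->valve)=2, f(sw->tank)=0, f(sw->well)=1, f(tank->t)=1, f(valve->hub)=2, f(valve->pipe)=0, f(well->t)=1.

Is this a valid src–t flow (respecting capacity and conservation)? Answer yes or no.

No

Conservation fails at sw: inflow 2 ≠ outflow 1.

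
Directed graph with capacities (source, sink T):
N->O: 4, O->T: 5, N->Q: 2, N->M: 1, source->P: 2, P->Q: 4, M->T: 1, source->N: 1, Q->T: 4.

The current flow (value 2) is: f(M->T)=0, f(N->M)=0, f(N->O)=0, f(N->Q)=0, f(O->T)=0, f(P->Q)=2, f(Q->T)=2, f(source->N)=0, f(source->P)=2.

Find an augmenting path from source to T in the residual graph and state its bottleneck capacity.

Residual along source->N->M->T: source->N: 1, N->M: 1, M->T: 1.
Bottleneck = min = 1.

source->N->M->T, bottleneck 1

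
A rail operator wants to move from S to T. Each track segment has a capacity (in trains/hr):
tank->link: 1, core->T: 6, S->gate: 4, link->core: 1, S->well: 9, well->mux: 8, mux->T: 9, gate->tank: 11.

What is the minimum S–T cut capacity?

Max flow = 9 (via 2 augmenting paths).
In the residual at optimum, the set reachable from S is {S, gate, tank, well}.
Cut edges: tank->link (cap 1), well->mux (cap 8). Sum = 9.

9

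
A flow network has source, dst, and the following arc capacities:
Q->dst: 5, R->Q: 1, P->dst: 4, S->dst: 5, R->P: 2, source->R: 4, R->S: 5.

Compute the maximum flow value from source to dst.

Augment source->R->P->dst: bottleneck 2. Total 2.
Augment source->R->S->dst: bottleneck 2. Total 4.
No augmenting path remains in the residual graph.

4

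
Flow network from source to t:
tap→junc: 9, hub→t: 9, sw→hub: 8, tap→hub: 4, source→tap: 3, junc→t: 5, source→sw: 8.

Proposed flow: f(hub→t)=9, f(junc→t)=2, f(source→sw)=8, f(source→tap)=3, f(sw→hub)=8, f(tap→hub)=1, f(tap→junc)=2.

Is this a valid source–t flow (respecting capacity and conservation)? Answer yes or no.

Every edge has 0 ≤ f(e) ≤ cap(e).
At each intermediate node, inflow equals outflow.

Yes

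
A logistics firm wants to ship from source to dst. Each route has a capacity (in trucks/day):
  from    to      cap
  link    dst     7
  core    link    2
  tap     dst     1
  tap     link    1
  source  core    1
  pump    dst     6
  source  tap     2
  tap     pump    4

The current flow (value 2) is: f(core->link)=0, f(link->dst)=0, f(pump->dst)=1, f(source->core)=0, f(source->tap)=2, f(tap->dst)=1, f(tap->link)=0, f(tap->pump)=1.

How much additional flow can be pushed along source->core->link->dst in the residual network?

1

Residual capacities along the path: source->core: 1, core->link: 2, link->dst: 7.
Minimum is 1.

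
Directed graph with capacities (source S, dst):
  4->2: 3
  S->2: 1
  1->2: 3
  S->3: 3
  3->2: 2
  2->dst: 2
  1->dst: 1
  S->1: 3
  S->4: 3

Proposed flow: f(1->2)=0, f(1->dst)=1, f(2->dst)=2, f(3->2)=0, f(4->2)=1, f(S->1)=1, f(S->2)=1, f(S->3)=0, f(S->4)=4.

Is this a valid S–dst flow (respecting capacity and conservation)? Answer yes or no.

Capacity violated on S->4: flow 4 > capacity 3.

No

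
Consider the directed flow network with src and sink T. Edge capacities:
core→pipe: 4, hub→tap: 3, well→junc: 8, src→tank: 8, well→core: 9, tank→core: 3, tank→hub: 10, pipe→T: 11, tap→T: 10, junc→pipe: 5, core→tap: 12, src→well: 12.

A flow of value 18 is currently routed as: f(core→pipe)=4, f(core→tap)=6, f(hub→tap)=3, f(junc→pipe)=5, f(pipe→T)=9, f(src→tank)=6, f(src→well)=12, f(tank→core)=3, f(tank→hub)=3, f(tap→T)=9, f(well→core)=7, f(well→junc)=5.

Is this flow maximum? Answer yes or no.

Residual reachable from src: {hub, src, tank}; T is not reachable.
Saturated cut: src→well, tank→core, hub→tap with total capacity 18 = current flow value. Flow is maximum.

Yes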